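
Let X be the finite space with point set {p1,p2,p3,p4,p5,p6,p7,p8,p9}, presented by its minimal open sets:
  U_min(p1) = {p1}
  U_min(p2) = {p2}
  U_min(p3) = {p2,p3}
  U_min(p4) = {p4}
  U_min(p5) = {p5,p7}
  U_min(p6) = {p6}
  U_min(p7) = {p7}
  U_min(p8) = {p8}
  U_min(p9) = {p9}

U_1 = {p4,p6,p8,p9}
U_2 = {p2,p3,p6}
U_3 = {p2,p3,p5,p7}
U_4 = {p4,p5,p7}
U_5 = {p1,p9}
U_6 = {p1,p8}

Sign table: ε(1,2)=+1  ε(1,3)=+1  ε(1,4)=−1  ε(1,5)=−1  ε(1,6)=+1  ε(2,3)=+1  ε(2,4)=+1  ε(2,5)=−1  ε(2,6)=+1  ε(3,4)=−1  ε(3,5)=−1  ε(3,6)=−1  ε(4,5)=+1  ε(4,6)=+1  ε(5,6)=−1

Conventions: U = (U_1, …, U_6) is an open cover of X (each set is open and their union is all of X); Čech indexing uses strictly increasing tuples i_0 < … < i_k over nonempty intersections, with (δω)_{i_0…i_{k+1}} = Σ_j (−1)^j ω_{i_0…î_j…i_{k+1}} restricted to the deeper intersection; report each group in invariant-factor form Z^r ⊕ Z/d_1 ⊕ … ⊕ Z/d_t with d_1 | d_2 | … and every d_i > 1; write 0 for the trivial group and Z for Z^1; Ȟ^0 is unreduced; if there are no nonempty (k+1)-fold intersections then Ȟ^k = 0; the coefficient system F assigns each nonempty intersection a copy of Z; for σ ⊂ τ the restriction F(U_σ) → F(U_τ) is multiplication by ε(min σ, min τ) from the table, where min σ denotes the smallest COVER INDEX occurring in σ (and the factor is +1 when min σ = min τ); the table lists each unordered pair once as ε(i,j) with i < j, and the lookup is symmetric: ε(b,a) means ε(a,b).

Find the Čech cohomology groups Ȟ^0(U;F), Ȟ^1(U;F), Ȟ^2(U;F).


nonempty intersections:
  U12={p6} U14={p4} U15={p9} U16={p8} U23={p2,p3} U34={p5,p7} U56={p1}
C dims 6,7; δ0: rk 5, SNF 1^5
Ȟ^0: (6−5)−0=1 ⇒ Z
Ȟ^1: (7−0)−5=2 ⇒ Z^2
Ȟ^2: (0−0)−0=0 ⇒ 0

Ȟ^0(U;F) ≅ Z, Ȟ^1(U;F) ≅ Z^2 and Ȟ^2(U;F) ≅ 0


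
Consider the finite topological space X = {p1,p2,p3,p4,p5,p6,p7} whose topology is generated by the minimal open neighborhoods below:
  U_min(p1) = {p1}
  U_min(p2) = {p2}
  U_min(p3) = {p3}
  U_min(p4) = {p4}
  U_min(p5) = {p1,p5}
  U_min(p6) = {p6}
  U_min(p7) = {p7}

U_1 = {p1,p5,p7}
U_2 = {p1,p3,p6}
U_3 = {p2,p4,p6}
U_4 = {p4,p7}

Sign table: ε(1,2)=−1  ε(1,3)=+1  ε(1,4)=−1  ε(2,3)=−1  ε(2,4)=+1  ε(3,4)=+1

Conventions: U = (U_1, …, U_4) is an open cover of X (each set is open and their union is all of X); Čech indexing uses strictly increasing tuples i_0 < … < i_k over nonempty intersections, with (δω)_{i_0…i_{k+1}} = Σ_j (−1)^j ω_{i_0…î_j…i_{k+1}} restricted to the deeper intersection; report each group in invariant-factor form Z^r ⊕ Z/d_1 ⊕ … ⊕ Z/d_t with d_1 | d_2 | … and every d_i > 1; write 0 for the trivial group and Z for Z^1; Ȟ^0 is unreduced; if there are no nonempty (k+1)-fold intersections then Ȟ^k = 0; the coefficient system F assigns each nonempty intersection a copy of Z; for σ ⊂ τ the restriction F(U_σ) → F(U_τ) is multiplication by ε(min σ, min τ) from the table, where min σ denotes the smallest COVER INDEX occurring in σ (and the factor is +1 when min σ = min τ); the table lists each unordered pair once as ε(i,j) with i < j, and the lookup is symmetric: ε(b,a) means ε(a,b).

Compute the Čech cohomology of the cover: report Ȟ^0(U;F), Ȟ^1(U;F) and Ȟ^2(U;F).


Ȟ^0 ≅ 0, Ȟ^1 ≅ Z/2, Ȟ^2 ≅ 0

intersection data:
  U12={p1} U14={p7} U23={p6} U34={p4}
C dims 4,4; δ0: rk 4, SNF 1^3·2
Ȟ^0 = (4 − 4) − 0 = 0, so Ȟ^0 ≅ 0
Ȟ^1 = (4 − 0) − 4 = 0 plus torsion [2], so Ȟ^1 ≅ Z/2
Ȟ^2 = (0 − 0) − 0 = 0, so Ȟ^2 ≅ 0


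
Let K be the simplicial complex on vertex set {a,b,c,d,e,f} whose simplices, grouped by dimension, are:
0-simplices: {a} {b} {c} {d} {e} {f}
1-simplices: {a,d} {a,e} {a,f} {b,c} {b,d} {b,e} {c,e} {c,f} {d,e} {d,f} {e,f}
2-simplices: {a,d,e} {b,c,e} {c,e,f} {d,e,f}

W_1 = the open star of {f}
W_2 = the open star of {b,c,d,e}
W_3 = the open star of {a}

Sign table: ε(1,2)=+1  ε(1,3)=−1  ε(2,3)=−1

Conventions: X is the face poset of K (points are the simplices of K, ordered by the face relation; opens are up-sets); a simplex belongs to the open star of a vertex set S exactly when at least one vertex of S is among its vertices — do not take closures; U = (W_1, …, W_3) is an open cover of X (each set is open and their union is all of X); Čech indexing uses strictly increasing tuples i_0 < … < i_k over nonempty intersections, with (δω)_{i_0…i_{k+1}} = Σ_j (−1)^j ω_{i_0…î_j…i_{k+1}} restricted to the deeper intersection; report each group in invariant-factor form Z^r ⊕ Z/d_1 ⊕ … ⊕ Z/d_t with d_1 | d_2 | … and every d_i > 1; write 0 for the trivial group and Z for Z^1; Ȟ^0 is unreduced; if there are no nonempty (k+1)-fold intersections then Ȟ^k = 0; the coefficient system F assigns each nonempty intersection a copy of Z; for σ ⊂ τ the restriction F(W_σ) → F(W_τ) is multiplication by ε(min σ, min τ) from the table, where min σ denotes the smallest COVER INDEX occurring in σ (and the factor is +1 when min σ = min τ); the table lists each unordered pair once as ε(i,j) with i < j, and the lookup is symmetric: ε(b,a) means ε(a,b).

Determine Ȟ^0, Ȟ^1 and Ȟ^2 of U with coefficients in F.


nonempty overlaps:
  W1={{f},{a,f},{c,f},{d,f},{e,f},{c,e,f},{d,e,f}} W2={{b},{c},{d},{e},{a,d},{a,e},{b,c},{b,d},{b,e},{c,e},{c,f},{d,e},{d,f},{e,f},{a,d,e},{b,c,e},{c,e,f},{d,e,f}} W3={{a},{a,d},{a,e},{a,f},{a,d,e}}
  W12={{c,f},{d,f},{e,f},{c,e,f},{d,e,f}} W13={{a,f}} W23={{a,d},{a,e},{a,d,e}}
C dims 3,3; δ0: rk 2, SNF 1^2
degree 0: 3−2−0 = 1 → Ȟ^0 ≅ Z
degree 1: 3−0−2 = 1 → Ȟ^1 ≅ Z
degree 2: 0−0−0 = 0 → Ȟ^2 ≅ 0

Ȟ^0 ≅ Z, Ȟ^1 ≅ Z and Ȟ^2 ≅ 0


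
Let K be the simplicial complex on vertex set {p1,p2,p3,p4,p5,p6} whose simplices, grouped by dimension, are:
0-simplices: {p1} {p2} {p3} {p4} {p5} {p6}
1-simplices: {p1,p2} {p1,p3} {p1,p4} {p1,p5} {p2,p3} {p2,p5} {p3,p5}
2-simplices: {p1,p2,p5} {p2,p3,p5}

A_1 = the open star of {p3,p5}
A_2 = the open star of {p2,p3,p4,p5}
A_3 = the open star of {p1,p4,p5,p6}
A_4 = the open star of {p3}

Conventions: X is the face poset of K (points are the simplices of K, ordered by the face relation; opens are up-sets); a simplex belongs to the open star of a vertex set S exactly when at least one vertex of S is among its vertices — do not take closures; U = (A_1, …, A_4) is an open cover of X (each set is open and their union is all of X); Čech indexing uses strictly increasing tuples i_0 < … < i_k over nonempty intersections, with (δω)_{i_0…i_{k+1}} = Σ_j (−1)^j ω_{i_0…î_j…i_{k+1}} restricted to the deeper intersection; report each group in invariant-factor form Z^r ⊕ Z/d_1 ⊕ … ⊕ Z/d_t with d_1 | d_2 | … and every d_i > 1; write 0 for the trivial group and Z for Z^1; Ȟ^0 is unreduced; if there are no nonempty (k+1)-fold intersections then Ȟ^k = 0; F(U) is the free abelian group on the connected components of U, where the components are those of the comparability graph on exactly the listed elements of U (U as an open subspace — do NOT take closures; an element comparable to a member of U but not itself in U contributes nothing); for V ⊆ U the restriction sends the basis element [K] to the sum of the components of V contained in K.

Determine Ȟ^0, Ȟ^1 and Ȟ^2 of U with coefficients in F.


nonempty intersections:
  A1={{p3},{p5},{p1,p3},{p1,p5},{p2,p3},{p2,p5},{p3,p5},{p1,p2,p5},{p2,p3,p5}} A2={{p2},{p3},{p4},{p5},{p1,p2},{p1,p3},{p1,p4},{p1,p5},{p2,p3},{p2,p5},{p3,p5},{p1,p2,p5},{p2,p3,p5}} A3={{p1},{p4},{p5},{p6},{p1,p2},{p1,p3},{p1,p4},{p1,p5},{p2,p5},{p3,p5},{p1,p2,p5},{p2,p3,p5}} A4={{p3},{p1,p3},{p2,p3},{p3,p5},{p2,p3,p5}}
  A12={{p3},{p5},{p1,p3},{p1,p5},{p2,p3},{p2,p5},{p3,p5},{p1,p2,p5},{p2,p3,p5}} A13={{p5},{p1,p3},{p1,p5},{p2,p5},{p3,p5},{p1,p2,p5},{p2,p3,p5}} A14={{p3},{p1,p3},{p2,p3},{p3,p5},{p2,p3,p5}} A23={{p4},{p5},{p1,p2},{p1,p3},{p1,p4},{p1,p5},{p2,p5},{p3,p5},{p1,p2,p5},{p2,p3,p5}} A24={{p3},{p1,p3},{p2,p3},{p3,p5},{p2,p3,p5}} A34={{p1,p3},{p3,p5},{p2,p3,p5}}
  A123={{p5},{p1,p3},{p1,p5},{p2,p5},{p3,p5},{p1,p2,p5},{p2,p3,p5}} A124={{p3},{p1,p3},{p2,p3},{p3,p5},{p2,p3,p5}} A134={{p1,p3},{p3,p5},{p2,p3,p5}} A234={{p1,p3},{p3,p5},{p2,p3,p5}}
  A1234={{p1,p3},{p3,p5},{p2,p3,p5}}
components per intersection:
  A1: {{p3},{p5},{p1,p3},{p1,p5},{p2,p3},{p2,p5},{p3,p5},{p1,p2,p5},{p2,p3,p5}}
  A2: {{p2},{p3},{p5},{p1,p2},{p1,p3},{p1,p5},{p2,p3},{p2,p5},{p3,p5},{p1,p2,p5},{p2,p3,p5}} {{p4},{p1,p4}}
  A3: {{p1},{p4},{p5},{p1,p2},{p1,p3},{p1,p4},{p1,p5},{p2,p5},{p3,p5},{p1,p2,p5},{p2,p3,p5}} {{p6}}
  A4: {{p3},{p1,p3},{p2,p3},{p3,p5},{p2,p3,p5}}
  A12: {{p3},{p5},{p1,p3},{p1,p5},{p2,p3},{p2,p5},{p3,p5},{p1,p2,p5},{p2,p3,p5}}
  A13: {{p5},{p1,p5},{p2,p5},{p3,p5},{p1,p2,p5},{p2,p3,p5}} {{p1,p3}}
  A14: {{p3},{p1,p3},{p2,p3},{p3,p5},{p2,p3,p5}}
  A23: {{p4},{p1,p4}} {{p5},{p1,p2},{p1,p5},{p2,p5},{p3,p5},{p1,p2,p5},{p2,p3,p5}} {{p1,p3}}
  A24: {{p3},{p1,p3},{p2,p3},{p3,p5},{p2,p3,p5}}
  A34: {{p1,p3}} {{p3,p5},{p2,p3,p5}}
  A123: {{p5},{p1,p5},{p2,p5},{p3,p5},{p1,p2,p5},{p2,p3,p5}} {{p1,p3}}
  A124: {{p3},{p1,p3},{p2,p3},{p3,p5},{p2,p3,p5}}
  A134: {{p1,p3}} {{p3,p5},{p2,p3,p5}}
  A234: {{p1,p3}} {{p3,p5},{p2,p3,p5}}
  A1234: {{p1,p3}} {{p3,p5},{p2,p3,p5}}
C dims 6,10,7,2; δ0: rk 4, SNF 1^4; δ1: rk 5, SNF 1^5; δ2: rk 2, SNF 1^2
Ȟ^0: (6−4)−0=2 ⇒ Z^2
Ȟ^1: (10−5)−4=1 ⇒ Z
Ȟ^2: (7−2)−5=0 ⇒ 0

Ȟ^0(U;F) ≅ Z^2,  Ȟ^1(U;F) ≅ Z,  Ȟ^2(U;F) ≅ 0


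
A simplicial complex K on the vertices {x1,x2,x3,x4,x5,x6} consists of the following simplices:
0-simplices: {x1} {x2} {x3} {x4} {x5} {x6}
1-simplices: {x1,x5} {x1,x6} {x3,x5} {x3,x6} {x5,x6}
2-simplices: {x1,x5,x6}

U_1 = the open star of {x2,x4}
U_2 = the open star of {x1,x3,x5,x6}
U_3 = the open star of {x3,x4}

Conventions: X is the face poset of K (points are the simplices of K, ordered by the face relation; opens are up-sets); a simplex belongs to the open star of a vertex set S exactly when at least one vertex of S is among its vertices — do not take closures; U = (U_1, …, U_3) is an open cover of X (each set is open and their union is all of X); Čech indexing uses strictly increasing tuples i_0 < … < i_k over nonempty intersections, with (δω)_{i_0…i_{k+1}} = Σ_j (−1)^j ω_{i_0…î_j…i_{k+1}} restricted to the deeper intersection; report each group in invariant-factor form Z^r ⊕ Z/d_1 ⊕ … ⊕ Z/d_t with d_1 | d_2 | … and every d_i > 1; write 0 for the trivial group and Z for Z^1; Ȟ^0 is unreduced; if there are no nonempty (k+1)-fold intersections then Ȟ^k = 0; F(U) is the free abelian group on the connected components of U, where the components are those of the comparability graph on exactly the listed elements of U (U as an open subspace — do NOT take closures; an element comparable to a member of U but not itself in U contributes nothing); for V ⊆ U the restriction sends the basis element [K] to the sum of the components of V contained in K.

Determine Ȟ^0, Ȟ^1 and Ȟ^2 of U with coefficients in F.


Ȟ^0 = Z^3, Ȟ^1 = 0, Ȟ^2 = 0

nonempty overlaps:
  U1={{x2},{x4}} U2={{x1},{x3},{x5},{x6},{x1,x5},{x1,x6},{x3,x5},{x3,x6},{x5,x6},{x1,x5,x6}} U3={{x3},{x4},{x3,x5},{x3,x6}}
  U13={{x4}} U23={{x3},{x3,x5},{x3,x6}}
components per intersection:
  U1: {{x2}} {{x4}}
  U2: {{x1},{x3},{x5},{x6},{x1,x5},{x1,x6},{x3,x5},{x3,x6},{x5,x6},{x1,x5,x6}}
  U3: {{x3},{x3,x5},{x3,x6}} {{x4}}
  U13: {{x4}}
  U23: {{x3},{x3,x5},{x3,x6}}
C dims 5,2; δ0: rk 2, SNF 1^2
degree 0: 5−2−0 = 3 → Ȟ^0 ≅ Z^3
degree 1: 2−0−2 = 0 → Ȟ^1 ≅ 0
degree 2: 0−0−0 = 0 → Ȟ^2 ≅ 0


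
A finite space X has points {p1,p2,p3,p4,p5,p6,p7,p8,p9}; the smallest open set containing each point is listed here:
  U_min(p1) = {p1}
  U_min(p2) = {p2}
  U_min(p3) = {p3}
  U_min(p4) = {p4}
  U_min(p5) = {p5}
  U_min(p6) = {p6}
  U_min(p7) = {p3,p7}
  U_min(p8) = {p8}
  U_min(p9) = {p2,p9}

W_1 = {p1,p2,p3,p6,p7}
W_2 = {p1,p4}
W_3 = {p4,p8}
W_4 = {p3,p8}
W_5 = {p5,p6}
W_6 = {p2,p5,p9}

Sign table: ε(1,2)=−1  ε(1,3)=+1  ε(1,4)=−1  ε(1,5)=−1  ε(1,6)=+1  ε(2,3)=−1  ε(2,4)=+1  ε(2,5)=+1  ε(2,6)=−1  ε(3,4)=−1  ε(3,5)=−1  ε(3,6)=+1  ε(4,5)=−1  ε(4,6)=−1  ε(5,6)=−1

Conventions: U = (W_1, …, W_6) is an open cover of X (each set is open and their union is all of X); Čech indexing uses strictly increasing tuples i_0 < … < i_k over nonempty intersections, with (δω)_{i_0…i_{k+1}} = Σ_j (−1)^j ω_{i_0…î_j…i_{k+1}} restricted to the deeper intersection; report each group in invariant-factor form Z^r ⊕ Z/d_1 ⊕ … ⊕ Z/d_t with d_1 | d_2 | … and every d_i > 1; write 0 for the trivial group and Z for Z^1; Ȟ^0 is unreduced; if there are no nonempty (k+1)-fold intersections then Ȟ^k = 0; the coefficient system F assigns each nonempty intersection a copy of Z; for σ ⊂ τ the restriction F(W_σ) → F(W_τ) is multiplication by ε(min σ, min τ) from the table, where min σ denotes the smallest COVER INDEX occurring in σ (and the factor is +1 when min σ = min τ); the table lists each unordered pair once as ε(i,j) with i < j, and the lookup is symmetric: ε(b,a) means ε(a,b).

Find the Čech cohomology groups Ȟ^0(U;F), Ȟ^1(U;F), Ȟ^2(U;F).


Ȟ^0(U;F) ≅ Z, Ȟ^1(U;F) ≅ Z^2, Ȟ^2(U;F) ≅ 0

nerve simplices:
  W12={p1} W14={p3} W15={p6} W16={p2} W23={p4} W34={p8} W56={p5}
C dims 6,7; δ0: rk 5, SNF 1^5
degree 0: 6−5−0 = 1 → Ȟ^0 ≅ Z
degree 1: 7−0−5 = 2 → Ȟ^1 ≅ Z^2
degree 2: 0−0−0 = 0 → Ȟ^2 ≅ 0


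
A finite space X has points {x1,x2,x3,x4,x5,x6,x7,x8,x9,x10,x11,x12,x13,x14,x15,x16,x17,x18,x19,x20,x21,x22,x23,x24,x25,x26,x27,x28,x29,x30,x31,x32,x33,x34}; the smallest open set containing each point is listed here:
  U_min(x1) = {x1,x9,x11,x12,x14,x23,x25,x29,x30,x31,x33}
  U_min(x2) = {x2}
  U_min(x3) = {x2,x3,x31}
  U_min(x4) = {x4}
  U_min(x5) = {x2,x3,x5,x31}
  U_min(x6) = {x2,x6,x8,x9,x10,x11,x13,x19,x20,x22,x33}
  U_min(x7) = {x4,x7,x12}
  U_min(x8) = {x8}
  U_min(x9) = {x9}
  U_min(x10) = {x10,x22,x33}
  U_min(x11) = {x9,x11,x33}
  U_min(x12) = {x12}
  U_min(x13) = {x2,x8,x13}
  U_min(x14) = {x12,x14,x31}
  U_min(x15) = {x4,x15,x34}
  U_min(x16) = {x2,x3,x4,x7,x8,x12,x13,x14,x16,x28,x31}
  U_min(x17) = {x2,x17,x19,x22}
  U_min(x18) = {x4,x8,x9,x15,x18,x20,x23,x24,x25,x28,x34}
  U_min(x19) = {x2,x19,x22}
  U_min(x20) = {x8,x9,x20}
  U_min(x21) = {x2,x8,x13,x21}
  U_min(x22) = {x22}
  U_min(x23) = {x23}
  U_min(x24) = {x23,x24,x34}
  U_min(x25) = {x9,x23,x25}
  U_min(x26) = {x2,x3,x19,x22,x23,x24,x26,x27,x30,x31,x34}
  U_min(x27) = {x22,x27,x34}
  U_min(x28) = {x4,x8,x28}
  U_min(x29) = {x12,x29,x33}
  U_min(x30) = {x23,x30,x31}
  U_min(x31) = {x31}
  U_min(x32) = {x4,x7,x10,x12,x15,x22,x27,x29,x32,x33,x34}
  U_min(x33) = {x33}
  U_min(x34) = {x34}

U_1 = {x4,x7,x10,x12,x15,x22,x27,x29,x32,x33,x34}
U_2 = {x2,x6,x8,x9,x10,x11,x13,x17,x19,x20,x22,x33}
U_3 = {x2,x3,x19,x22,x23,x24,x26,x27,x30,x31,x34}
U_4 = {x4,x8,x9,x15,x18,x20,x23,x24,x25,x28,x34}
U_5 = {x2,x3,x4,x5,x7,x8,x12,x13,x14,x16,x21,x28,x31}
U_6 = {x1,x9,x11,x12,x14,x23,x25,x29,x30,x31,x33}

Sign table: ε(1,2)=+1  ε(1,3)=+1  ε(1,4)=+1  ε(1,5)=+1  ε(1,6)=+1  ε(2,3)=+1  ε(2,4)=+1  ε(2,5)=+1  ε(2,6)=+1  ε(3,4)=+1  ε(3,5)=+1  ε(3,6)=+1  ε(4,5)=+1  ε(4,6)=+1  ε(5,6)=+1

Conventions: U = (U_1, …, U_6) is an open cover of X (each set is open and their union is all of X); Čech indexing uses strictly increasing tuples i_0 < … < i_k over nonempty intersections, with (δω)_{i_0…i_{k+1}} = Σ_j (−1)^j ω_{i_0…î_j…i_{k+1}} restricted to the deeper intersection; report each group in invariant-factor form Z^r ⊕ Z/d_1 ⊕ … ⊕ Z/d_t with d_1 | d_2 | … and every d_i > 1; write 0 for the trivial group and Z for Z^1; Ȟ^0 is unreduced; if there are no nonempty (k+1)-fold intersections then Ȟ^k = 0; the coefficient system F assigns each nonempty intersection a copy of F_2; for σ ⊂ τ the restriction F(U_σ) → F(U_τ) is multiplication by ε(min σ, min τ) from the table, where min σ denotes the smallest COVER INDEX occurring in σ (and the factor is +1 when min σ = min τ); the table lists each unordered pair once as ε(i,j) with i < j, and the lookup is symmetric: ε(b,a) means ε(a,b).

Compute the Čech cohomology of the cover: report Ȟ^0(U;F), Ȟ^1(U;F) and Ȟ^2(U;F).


nonempty intersections:
  U12={x10,x22,x33} U13={x22,x27,x34} U14={x4,x15,x34} U15={x4,x7,x12} U16={x12,x29,x33} U23={x2,x19,x22} U24={x8,x9,x20} U25={x2,x8,x13} U26={x9,x11,x33} U34={x23,x24,x34} U35={x2,x3,x31} U36={x23,x30,x31} U45={x4,x8,x28} U46={x9,x23,x25} U56={x12,x14,x31}
  U123={x22} U126={x33} U134={x34} U145={x4} U156={x12} U235={x2} U245={x8} U246={x9} U346={x23} U356={x31}
C dims 6,15,10; δ0: rk_F2 5; δ1: rk_F2 9
Ȟ^0: (6−5)−0=1 ⇒ Z/2
Ȟ^1: (15−9)−5=1 ⇒ Z/2
Ȟ^2: (10−0)−9=1 ⇒ Z/2

Ȟ^0 = Z/2, Ȟ^1 = Z/2, Ȟ^2 = Z/2


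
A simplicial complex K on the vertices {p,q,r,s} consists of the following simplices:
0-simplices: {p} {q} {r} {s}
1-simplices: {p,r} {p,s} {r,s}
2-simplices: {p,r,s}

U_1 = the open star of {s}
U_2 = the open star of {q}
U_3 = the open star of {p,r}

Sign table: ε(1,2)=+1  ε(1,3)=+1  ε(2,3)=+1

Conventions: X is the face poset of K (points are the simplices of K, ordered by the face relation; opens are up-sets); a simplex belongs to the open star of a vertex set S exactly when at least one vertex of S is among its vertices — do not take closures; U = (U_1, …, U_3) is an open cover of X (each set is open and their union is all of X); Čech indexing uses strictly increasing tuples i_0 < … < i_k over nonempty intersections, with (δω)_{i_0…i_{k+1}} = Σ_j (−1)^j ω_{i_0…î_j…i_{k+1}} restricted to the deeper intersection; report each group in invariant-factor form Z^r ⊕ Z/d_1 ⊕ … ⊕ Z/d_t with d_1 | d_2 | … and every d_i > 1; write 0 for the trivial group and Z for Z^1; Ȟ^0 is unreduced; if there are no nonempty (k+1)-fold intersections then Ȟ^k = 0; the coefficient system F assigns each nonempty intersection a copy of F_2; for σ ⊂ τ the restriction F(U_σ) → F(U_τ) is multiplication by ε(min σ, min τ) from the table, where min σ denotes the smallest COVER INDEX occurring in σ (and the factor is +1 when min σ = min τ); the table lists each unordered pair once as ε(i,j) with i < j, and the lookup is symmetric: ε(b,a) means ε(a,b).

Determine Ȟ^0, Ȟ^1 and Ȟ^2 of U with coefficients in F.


Ȟ^0(U;F) ≅ Z/2 ⊕ Z/2, Ȟ^1(U;F) ≅ 0 and Ȟ^2(U;F) ≅ 0

nonempty intersections:
  U1={{s},{p,s},{r,s},{p,r,s}} U2={{q}} U3={{p},{r},{p,r},{p,s},{r,s},{p,r,s}}
  U13={{p,s},{r,s},{p,r,s}}
C dims 3,1; δ0: rk_F2 1
Ȟ^0: (3−1)−0=2 ⇒ Z/2 ⊕ Z/2
Ȟ^1: (1−0)−1=0 ⇒ 0
Ȟ^2: (0−0)−0=0 ⇒ 0


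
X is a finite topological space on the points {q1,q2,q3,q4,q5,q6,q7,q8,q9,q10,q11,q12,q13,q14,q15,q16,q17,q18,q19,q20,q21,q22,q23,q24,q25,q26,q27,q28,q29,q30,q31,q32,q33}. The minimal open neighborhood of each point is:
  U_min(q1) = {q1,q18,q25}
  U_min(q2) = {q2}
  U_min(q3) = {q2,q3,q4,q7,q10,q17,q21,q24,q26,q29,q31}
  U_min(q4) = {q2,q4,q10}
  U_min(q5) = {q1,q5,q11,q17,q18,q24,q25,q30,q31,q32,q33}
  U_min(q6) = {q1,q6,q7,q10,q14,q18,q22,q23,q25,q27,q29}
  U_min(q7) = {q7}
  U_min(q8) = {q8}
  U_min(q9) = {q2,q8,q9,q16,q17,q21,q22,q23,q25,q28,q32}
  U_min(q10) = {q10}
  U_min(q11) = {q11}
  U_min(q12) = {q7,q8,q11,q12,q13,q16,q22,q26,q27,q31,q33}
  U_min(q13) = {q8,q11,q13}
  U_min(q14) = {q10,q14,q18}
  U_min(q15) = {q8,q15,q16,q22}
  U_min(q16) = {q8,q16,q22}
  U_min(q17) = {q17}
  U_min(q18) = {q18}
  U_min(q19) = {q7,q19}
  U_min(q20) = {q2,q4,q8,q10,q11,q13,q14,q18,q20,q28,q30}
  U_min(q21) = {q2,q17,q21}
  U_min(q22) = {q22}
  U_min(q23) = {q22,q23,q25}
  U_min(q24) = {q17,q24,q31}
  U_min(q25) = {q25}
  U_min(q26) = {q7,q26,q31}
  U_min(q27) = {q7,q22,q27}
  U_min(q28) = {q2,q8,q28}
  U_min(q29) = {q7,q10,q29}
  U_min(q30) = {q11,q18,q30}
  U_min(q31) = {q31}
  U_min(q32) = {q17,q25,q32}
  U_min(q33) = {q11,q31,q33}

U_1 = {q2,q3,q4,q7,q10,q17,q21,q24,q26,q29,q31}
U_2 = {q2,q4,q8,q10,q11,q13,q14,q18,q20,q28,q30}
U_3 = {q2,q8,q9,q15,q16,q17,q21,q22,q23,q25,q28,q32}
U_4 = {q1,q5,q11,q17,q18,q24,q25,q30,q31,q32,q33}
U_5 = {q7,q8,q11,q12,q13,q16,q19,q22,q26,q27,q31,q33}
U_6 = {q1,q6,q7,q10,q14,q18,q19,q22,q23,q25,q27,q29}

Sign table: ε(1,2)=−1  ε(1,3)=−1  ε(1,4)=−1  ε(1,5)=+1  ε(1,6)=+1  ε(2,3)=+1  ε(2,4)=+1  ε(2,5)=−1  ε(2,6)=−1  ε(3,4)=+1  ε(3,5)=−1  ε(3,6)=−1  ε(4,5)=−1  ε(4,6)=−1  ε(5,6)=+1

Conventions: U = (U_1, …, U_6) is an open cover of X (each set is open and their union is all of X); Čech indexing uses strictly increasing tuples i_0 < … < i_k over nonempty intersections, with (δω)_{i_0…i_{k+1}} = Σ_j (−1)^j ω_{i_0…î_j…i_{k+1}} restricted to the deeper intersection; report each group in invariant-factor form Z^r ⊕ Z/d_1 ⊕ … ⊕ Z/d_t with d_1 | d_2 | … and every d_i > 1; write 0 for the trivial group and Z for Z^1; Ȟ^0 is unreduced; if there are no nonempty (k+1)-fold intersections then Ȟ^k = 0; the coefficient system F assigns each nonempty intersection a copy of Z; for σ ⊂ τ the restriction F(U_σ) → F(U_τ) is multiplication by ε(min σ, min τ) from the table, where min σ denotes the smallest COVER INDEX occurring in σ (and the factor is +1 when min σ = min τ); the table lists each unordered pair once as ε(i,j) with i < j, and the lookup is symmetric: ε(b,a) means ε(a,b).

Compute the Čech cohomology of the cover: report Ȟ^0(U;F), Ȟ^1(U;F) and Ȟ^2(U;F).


nonempty intersections:
  U12={q2,q4,q10} U13={q2,q17,q21} U14={q17,q24,q31} U15={q7,q26,q31} U16={q7,q10,q29} U23={q2,q8,q28} U24={q11,q18,q30} U25={q8,q11,q13} U26={q10,q14,q18} U34={q17,q25,q32} U35={q8,q16,q22} U36={q22,q23,q25} U45={q11,q31,q33} U46={q1,q18,q25} U56={q7,q19,q22,q27}
  U123={q2} U126={q10} U134={q17} U145={q31} U156={q7} U235={q8} U245={q11} U246={q18} U346={q25} U356={q22}
C dims 6,15,10; δ0: rk 5, SNF 1^5; δ1: rk 10, SNF 1^9·2
Ȟ^0: (6−5)−0=1 ⇒ Z
Ȟ^1: (15−10)−5=0 ⇒ 0
Ȟ^2: (10−0)−10=0 plus torsion [2] ⇒ Z/2

Ȟ^0(U;F) ≅ Z,  Ȟ^1(U;F) ≅ 0,  Ȟ^2(U;F) ≅ Z/2


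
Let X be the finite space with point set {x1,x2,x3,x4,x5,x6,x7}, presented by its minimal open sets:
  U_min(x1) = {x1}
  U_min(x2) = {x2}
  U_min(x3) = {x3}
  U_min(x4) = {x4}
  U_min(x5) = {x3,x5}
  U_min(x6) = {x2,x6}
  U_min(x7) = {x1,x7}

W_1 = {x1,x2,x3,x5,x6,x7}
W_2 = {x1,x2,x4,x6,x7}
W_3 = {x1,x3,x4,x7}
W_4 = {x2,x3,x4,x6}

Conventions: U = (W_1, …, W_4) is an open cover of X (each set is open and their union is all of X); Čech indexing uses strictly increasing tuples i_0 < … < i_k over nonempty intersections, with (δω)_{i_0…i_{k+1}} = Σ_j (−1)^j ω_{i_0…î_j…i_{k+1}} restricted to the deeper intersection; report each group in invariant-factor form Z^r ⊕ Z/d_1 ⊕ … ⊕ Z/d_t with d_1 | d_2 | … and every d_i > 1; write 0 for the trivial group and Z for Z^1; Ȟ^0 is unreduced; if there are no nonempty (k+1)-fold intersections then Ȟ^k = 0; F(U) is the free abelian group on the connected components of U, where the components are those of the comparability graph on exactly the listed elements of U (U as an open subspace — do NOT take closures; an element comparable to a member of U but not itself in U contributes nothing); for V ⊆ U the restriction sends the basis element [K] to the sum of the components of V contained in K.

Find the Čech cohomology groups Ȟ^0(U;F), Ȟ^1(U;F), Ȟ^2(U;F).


nerve of the cover:
  W12={x1,x2,x6,x7} W13={x1,x3,x7} W14={x2,x3,x6} W23={x1,x4,x7} W24={x2,x4,x6} W34={x3,x4}
  W123={x1,x7} W124={x2,x6} W134={x3} W234={x4}
components per intersection:
  W1: {x1,x7} {x2,x6} {x3,x5}
  W2: {x1,x7} {x2,x6} {x4}
  W3: {x1,x7} {x3} {x4}
  W4: {x2,x6} {x3} {x4}
  W12: {x1,x7} {x2,x6}
  W13: {x1,x7} {x3}
  W14: {x2,x6} {x3}
  W23: {x1,x7} {x4}
  W24: {x2,x6} {x4}
  W34: {x3} {x4}
  W123: {x1,x7}
  W124: {x2,x6}
  W134: {x3}
  W234: {x4}
C dims 12,12,4; δ0: rk 8, SNF 1^8; δ1: rk 4, SNF 1^4
Ȟ^0 = (12 − 8) − 0 = 4, so Ȟ^0 ≅ Z^4
Ȟ^1 = (12 − 4) − 8 = 0, so Ȟ^1 ≅ 0
Ȟ^2 = (4 − 0) − 4 = 0, so Ȟ^2 ≅ 0

Ȟ^0 = Z^4,  Ȟ^1 = 0,  Ȟ^2 = 0


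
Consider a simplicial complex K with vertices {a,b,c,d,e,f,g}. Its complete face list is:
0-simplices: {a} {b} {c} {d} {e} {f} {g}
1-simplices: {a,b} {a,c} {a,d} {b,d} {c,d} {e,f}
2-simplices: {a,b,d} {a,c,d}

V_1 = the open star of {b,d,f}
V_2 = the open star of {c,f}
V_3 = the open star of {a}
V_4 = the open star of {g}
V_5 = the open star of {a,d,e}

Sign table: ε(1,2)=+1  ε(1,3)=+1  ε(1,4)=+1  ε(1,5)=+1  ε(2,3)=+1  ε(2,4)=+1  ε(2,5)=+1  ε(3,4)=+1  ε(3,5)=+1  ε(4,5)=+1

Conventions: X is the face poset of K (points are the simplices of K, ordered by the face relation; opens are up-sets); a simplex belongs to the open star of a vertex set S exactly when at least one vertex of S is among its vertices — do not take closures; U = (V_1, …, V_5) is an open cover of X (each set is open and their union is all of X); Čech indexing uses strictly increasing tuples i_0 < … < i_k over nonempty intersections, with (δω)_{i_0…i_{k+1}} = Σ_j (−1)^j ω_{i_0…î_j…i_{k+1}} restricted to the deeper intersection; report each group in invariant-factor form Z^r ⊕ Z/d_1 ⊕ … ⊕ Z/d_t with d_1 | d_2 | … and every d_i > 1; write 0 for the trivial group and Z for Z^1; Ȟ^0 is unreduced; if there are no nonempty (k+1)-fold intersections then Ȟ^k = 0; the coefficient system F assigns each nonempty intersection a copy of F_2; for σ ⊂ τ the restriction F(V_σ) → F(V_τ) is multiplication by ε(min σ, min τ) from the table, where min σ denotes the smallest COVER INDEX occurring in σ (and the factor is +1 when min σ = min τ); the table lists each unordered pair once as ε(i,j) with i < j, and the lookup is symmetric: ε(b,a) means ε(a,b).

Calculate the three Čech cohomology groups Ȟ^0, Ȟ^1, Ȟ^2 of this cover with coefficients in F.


nonempty intersections:
  V1={{b},{d},{f},{a,b},{a,d},{b,d},{c,d},{e,f},{a,b,d},{a,c,d}} V2={{c},{f},{a,c},{c,d},{e,f},{a,c,d}} V3={{a},{a,b},{a,c},{a,d},{a,b,d},{a,c,d}} V4={{g}} V5={{a},{d},{e},{a,b},{a,c},{a,d},{b,d},{c,d},{e,f},{a,b,d},{a,c,d}}
  V12={{f},{c,d},{e,f},{a,c,d}} V13={{a,b},{a,d},{a,b,d},{a,c,d}} V15={{d},{a,b},{a,d},{b,d},{c,d},{e,f},{a,b,d},{a,c,d}} V23={{a,c},{a,c,d}} V25={{a,c},{c,d},{e,f},{a,c,d}} V35={{a},{a,b},{a,c},{a,d},{a,b,d},{a,c,d}}
  V123={{a,c,d}} V125={{c,d},{e,f},{a,c,d}} V135={{a,b},{a,d},{a,b,d},{a,c,d}} V235={{a,c},{a,c,d}}
  V1235={{a,c,d}}
C dims 5,6,4,1; δ0: rk_F2 3; δ1: rk_F2 3; δ2: rk_F2 1
Ȟ^0: (5−3)−0=2 ⇒ Z/2 ⊕ Z/2
Ȟ^1: (6−3)−3=0 ⇒ 0
Ȟ^2: (4−1)−3=0 ⇒ 0

Ȟ^0 ≅ Z/2 ⊕ Z/2; Ȟ^1 ≅ 0; Ȟ^2 ≅ 0


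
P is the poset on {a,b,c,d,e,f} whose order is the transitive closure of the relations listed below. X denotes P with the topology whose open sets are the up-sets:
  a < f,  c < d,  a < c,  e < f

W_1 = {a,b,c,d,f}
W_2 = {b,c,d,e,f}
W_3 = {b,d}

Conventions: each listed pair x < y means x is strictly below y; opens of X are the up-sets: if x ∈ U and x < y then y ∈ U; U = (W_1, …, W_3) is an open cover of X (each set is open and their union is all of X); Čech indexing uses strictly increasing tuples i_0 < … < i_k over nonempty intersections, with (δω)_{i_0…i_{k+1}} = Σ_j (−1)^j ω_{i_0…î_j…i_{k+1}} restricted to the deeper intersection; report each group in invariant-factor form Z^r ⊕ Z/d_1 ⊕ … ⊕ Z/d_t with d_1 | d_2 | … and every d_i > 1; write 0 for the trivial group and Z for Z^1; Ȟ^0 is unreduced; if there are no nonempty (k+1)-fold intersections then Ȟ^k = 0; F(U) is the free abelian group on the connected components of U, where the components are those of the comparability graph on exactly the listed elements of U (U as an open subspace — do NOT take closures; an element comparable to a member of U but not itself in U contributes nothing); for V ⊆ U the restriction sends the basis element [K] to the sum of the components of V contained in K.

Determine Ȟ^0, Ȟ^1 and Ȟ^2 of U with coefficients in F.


nonempty intersections:
  W12={b,c,d,f} W13={b,d} W23={b,d}
  W123={b,d}
components per intersection:
  W1: {a,c,d,f} {b}
  W2: {b} {c,d} {e,f}
  W3: {b} {d}
  W12: {b} {c,d} {f}
  W13: {b} {d}
  W23: {b} {d}
  W123: {b} {d}
C dims 7,7,2; δ0: rk 5, SNF 1^5; δ1: rk 2, SNF 1^2
Ȟ^0: (7−5)−0=2 ⇒ Z^2
Ȟ^1: (7−2)−5=0 ⇒ 0
Ȟ^2: (2−0)−2=0 ⇒ 0

Ȟ^0 ≅ Z^2, Ȟ^1 ≅ 0 and Ȟ^2 ≅ 0


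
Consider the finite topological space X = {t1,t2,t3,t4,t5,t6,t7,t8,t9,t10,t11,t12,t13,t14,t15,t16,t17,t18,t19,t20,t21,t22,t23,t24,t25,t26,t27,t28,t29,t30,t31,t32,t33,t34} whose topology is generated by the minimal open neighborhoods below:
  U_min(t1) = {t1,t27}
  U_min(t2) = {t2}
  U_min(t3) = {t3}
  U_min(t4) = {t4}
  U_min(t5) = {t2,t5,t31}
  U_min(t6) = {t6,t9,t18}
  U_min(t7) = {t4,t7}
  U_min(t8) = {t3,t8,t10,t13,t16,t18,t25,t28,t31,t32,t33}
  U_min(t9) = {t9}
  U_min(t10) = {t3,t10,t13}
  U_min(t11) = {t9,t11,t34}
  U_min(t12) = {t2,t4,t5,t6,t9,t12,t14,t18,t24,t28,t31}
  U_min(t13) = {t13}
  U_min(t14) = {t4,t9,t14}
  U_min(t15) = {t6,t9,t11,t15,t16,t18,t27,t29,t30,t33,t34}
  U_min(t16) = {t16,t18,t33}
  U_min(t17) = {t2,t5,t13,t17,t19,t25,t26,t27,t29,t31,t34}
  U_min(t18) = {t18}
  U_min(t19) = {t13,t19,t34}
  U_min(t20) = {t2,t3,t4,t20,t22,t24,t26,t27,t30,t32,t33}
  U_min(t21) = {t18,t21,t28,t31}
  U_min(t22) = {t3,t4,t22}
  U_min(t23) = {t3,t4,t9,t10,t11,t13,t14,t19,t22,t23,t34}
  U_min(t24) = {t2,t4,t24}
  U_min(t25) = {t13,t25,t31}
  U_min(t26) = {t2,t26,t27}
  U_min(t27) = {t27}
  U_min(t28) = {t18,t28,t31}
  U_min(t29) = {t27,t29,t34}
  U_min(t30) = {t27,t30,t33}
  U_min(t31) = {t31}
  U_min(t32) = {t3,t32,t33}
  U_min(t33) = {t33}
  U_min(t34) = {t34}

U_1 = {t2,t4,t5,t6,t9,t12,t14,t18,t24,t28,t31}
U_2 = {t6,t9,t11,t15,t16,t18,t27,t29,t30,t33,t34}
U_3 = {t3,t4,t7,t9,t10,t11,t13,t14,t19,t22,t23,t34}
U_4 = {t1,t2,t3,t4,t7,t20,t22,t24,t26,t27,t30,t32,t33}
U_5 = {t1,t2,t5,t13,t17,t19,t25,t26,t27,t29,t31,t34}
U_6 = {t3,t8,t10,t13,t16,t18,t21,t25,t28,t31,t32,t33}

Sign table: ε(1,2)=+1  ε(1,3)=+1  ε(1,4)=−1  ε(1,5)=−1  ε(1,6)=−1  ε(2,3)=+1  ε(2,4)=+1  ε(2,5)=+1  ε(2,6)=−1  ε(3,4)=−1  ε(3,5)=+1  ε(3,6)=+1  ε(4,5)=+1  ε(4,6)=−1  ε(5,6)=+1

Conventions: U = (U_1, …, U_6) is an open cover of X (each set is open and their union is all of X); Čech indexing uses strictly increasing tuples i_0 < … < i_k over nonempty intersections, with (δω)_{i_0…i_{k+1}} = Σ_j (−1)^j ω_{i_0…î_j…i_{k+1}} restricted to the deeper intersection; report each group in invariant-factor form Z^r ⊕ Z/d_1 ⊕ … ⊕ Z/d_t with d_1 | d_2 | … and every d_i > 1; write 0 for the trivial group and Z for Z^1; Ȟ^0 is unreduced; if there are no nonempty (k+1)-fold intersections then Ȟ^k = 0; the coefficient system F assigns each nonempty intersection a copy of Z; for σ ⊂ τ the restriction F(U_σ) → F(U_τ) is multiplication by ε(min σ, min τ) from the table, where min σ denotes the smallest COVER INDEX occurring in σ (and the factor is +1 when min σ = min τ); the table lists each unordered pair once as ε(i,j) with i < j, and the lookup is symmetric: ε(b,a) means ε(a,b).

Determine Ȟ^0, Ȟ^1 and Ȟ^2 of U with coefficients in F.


Ȟ^0 = 0, Ȟ^1 = Z/2 and Ȟ^2 = Z

nonempty overlaps:
  U12={t6,t9,t18} U13={t4,t9,t14} U14={t2,t4,t24} U15={t2,t5,t31} U16={t18,t28,t31} U23={t9,t11,t34} U24={t27,t30,t33} U25={t27,t29,t34} U26={t16,t18,t33} U34={t3,t4,t7,t22} U35={t13,t19,t34} U36={t3,t10,t13} U45={t1,t2,t26,t27} U46={t3,t32,t33} U56={t13,t25,t31}
  U123={t9} U126={t18} U134={t4} U145={t2} U156={t31} U235={t34} U245={t27} U246={t33} U346={t3} U356={t13}
C dims 6,15,10; δ0: rk 6, SNF 1^5·2; δ1: rk 9, SNF 1^9
degree 0: 6−6−0 = 0 → Ȟ^0 ≅ 0
degree 1: 15−9−6 = 0 plus torsion [2] → Ȟ^1 ≅ Z/2
degree 2: 10−0−9 = 1 → Ȟ^2 ≅ Z


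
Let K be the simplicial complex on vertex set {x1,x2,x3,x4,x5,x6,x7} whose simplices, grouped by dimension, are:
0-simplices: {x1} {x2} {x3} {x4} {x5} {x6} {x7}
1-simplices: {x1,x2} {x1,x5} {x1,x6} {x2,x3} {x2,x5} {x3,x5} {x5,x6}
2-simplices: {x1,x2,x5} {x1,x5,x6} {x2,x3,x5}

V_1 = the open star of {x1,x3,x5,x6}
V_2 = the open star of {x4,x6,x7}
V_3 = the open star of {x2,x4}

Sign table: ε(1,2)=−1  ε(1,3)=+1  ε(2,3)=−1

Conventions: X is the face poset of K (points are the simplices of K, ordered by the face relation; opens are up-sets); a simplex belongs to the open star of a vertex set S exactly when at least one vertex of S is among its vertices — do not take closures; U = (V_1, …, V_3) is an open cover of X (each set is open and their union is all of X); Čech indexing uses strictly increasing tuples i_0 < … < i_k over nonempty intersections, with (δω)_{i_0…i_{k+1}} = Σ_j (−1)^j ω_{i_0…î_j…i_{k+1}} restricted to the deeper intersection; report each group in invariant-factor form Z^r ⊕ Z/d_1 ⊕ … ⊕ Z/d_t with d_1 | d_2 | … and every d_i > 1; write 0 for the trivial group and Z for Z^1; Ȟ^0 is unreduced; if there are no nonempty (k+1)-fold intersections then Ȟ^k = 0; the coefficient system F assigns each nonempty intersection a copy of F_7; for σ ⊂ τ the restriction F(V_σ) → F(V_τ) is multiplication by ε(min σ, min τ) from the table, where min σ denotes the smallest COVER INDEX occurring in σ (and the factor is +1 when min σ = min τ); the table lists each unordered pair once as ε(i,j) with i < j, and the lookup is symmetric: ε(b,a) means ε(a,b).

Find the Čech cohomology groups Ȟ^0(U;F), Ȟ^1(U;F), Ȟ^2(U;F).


Ȟ^0 ≅ Z/7, Ȟ^1 ≅ Z/7, Ȟ^2 ≅ 0

nonempty overlaps:
  V1={{x1},{x3},{x5},{x6},{x1,x2},{x1,x5},{x1,x6},{x2,x3},{x2,x5},{x3,x5},{x5,x6},{x1,x2,x5},{x1,x5,x6},{x2,x3,x5}} V2={{x4},{x6},{x7},{x1,x6},{x5,x6},{x1,x5,x6}} V3={{x2},{x4},{x1,x2},{x2,x3},{x2,x5},{x1,x2,x5},{x2,x3,x5}}
  V12={{x6},{x1,x6},{x5,x6},{x1,x5,x6}} V13={{x1,x2},{x2,x3},{x2,x5},{x1,x2,x5},{x2,x3,x5}} V23={{x4}}
C dims 3,3; δ0: rk_F7 2
degree 0: 3−2−0 = 1 → Ȟ^0 ≅ Z/7
degree 1: 3−0−2 = 1 → Ȟ^1 ≅ Z/7
degree 2: 0−0−0 = 0 → Ȟ^2 ≅ 0


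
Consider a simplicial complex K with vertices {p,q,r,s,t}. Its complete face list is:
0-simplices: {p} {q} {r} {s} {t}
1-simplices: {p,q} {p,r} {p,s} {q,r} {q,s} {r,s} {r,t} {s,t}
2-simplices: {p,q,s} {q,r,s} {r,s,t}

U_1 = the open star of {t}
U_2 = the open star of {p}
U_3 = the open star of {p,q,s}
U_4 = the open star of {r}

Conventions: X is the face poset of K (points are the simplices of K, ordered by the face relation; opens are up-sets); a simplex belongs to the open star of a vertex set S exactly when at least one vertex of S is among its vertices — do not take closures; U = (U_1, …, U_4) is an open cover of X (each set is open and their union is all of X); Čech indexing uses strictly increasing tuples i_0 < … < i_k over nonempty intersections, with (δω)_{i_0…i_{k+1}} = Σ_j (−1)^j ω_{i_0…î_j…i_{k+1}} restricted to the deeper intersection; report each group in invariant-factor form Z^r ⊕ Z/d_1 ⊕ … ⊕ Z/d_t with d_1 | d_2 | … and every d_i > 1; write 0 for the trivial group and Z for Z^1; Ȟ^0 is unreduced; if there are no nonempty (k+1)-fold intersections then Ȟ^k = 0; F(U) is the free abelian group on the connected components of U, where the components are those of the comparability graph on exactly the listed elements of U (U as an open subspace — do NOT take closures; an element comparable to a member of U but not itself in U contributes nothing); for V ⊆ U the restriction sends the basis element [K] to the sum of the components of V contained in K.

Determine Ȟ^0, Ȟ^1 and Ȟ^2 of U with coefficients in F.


Ȟ^0 ≅ Z,  Ȟ^1 ≅ Z,  Ȟ^2 ≅ 0

intersection data:
  U1={{t},{r,t},{s,t},{r,s,t}} U2={{p},{p,q},{p,r},{p,s},{p,q,s}} U3={{p},{q},{s},{p,q},{p,r},{p,s},{q,r},{q,s},{r,s},{s,t},{p,q,s},{q,r,s},{r,s,t}} U4={{r},{p,r},{q,r},{r,s},{r,t},{q,r,s},{r,s,t}}
  U13={{s,t},{r,s,t}} U14={{r,t},{r,s,t}} U23={{p},{p,q},{p,r},{p,s},{p,q,s}} U24={{p,r}} U34={{p,r},{q,r},{r,s},{q,r,s},{r,s,t}}
  U134={{r,s,t}} U234={{p,r}}
components per intersection:
  U1: {{t},{r,t},{s,t},{r,s,t}}
  U2: {{p},{p,q},{p,r},{p,s},{p,q,s}}
  U3: {{p},{q},{s},{p,q},{p,r},{p,s},{q,r},{q,s},{r,s},{s,t},{p,q,s},{q,r,s},{r,s,t}}
  U4: {{r},{p,r},{q,r},{r,s},{r,t},{q,r,s},{r,s,t}}
  U13: {{s,t},{r,s,t}}
  U14: {{r,t},{r,s,t}}
  U23: {{p},{p,q},{p,r},{p,s},{p,q,s}}
  U24: {{p,r}}
  U34: {{p,r}} {{q,r},{r,s},{q,r,s},{r,s,t}}
  U134: {{r,s,t}}
  U234: {{p,r}}
C dims 4,6,2; δ0: rk 3, SNF 1^3; δ1: rk 2, SNF 1^2
Ȟ^0 = (4 − 3) − 0 = 1, so Ȟ^0 ≅ Z
Ȟ^1 = (6 − 2) − 3 = 1, so Ȟ^1 ≅ Z
Ȟ^2 = (2 − 0) − 2 = 0, so Ȟ^2 ≅ 0


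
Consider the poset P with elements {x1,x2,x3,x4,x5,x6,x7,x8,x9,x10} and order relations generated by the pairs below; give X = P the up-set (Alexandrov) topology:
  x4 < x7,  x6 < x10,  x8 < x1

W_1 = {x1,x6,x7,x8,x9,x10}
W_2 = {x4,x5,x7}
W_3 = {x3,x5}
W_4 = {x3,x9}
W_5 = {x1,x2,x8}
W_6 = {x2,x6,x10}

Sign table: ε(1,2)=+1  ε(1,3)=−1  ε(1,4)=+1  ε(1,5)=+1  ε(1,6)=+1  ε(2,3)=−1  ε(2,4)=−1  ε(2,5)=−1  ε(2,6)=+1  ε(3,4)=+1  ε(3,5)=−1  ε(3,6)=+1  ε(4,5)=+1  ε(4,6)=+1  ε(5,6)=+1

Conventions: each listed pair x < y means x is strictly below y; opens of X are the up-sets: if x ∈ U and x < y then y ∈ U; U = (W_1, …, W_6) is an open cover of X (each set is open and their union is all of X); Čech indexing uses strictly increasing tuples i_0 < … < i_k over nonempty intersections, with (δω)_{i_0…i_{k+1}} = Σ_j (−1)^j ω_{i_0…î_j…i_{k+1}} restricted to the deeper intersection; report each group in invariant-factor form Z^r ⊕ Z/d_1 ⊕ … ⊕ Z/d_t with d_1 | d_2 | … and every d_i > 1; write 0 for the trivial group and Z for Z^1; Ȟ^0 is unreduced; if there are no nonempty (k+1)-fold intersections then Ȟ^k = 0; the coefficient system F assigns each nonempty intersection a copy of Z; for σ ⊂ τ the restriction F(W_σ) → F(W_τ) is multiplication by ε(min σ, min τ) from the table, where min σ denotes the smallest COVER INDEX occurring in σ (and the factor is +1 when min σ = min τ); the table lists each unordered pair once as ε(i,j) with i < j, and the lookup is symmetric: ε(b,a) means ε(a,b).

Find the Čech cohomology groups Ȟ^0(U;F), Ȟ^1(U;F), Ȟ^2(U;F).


nonempty intersections:
  W12={x7} W14={x9} W15={x1,x8} W16={x6,x10} W23={x5} W34={x3} W56={x2}
C dims 6,7; δ0: rk 6, SNF 1^5·2
Ȟ^0: (6−6)−0=0 ⇒ 0
Ȟ^1: (7−0)−6=1 plus torsion [2] ⇒ Z ⊕ Z/2
Ȟ^2: (0−0)−0=0 ⇒ 0

Ȟ^0 ≅ 0; Ȟ^1 ≅ Z ⊕ Z/2; Ȟ^2 ≅ 0


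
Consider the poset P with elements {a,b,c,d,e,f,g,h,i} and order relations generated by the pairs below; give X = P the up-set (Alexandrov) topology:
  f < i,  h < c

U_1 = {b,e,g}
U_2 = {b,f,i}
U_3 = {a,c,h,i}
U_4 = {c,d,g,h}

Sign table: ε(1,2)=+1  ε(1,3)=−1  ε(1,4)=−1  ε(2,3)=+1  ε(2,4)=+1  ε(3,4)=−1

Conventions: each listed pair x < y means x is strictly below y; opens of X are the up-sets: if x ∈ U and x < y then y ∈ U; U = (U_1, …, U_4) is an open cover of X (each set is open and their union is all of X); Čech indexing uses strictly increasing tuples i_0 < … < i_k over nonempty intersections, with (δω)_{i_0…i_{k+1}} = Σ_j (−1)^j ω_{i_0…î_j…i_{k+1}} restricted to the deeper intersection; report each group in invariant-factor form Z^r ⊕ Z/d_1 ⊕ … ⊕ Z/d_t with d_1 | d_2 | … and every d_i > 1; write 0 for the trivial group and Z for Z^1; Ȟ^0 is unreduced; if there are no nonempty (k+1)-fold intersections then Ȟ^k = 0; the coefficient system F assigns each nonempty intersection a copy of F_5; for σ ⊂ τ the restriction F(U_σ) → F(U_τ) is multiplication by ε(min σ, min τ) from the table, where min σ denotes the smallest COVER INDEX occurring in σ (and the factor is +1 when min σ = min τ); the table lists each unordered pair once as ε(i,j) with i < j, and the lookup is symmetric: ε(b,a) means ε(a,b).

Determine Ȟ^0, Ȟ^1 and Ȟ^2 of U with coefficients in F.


Ȟ^0 ≅ Z/5; Ȟ^1 ≅ Z/5; Ȟ^2 ≅ 0

nerve simplices:
  U12={b} U14={g} U23={i} U34={c,h}
C dims 4,4; δ0: rk_F5 3
degree 0: 4−3−0 = 1 → Ȟ^0 ≅ Z/5
degree 1: 4−0−3 = 1 → Ȟ^1 ≅ Z/5
degree 2: 0−0−0 = 0 → Ȟ^2 ≅ 0


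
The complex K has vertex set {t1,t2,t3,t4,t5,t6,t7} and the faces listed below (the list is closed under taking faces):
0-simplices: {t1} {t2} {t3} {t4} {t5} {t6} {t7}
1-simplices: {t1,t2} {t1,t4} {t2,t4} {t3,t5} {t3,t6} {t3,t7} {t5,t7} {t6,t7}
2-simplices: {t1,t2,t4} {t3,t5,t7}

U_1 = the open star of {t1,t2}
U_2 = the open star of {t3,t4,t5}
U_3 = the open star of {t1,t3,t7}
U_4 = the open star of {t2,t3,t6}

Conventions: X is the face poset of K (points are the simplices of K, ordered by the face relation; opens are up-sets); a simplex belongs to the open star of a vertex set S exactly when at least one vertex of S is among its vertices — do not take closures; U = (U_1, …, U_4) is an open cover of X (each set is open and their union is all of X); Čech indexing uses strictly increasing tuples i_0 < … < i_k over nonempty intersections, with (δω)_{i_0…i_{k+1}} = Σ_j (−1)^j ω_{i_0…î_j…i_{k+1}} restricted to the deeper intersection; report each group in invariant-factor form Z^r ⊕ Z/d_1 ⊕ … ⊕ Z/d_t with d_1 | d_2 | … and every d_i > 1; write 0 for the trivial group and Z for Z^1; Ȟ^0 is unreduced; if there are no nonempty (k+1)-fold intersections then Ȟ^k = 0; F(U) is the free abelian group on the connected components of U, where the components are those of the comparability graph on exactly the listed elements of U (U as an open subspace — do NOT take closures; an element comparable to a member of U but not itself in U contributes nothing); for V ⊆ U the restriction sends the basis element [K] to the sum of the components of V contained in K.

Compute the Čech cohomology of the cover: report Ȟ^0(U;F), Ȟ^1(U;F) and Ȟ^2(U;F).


Ȟ^0 = Z^2; Ȟ^1 = Z; Ȟ^2 = 0

nonempty intersections:
  U1={{t1},{t2},{t1,t2},{t1,t4},{t2,t4},{t1,t2,t4}} U2={{t3},{t4},{t5},{t1,t4},{t2,t4},{t3,t5},{t3,t6},{t3,t7},{t5,t7},{t1,t2,t4},{t3,t5,t7}} U3={{t1},{t3},{t7},{t1,t2},{t1,t4},{t3,t5},{t3,t6},{t3,t7},{t5,t7},{t6,t7},{t1,t2,t4},{t3,t5,t7}} U4={{t2},{t3},{t6},{t1,t2},{t2,t4},{t3,t5},{t3,t6},{t3,t7},{t6,t7},{t1,t2,t4},{t3,t5,t7}}
  U12={{t1,t4},{t2,t4},{t1,t2,t4}} U13={{t1},{t1,t2},{t1,t4},{t1,t2,t4}} U14={{t2},{t1,t2},{t2,t4},{t1,t2,t4}} U23={{t3},{t1,t4},{t3,t5},{t3,t6},{t3,t7},{t5,t7},{t1,t2,t4},{t3,t5,t7}} U24={{t3},{t2,t4},{t3,t5},{t3,t6},{t3,t7},{t1,t2,t4},{t3,t5,t7}} U34={{t3},{t1,t2},{t3,t5},{t3,t6},{t3,t7},{t6,t7},{t1,t2,t4},{t3,t5,t7}}
  U123={{t1,t4},{t1,t2,t4}} U124={{t2,t4},{t1,t2,t4}} U134={{t1,t2},{t1,t2,t4}} U234={{t3},{t3,t5},{t3,t6},{t3,t7},{t1,t2,t4},{t3,t5,t7}}
  U1234={{t1,t2,t4}}
components per intersection:
  U1: {{t1},{t2},{t1,t2},{t1,t4},{t2,t4},{t1,t2,t4}}
  U2: {{t3},{t5},{t3,t5},{t3,t6},{t3,t7},{t5,t7},{t3,t5,t7}} {{t4},{t1,t4},{t2,t4},{t1,t2,t4}}
  U3: {{t1},{t1,t2},{t1,t4},{t1,t2,t4}} {{t3},{t7},{t3,t5},{t3,t6},{t3,t7},{t5,t7},{t6,t7},{t3,t5,t7}}
  U4: {{t2},{t1,t2},{t2,t4},{t1,t2,t4}} {{t3},{t6},{t3,t5},{t3,t6},{t3,t7},{t6,t7},{t3,t5,t7}}
  U12: {{t1,t4},{t2,t4},{t1,t2,t4}}
  U13: {{t1},{t1,t2},{t1,t4},{t1,t2,t4}}
  U14: {{t2},{t1,t2},{t2,t4},{t1,t2,t4}}
  U23: {{t3},{t3,t5},{t3,t6},{t3,t7},{t5,t7},{t3,t5,t7}} {{t1,t4},{t1,t2,t4}}
  U24: {{t3},{t3,t5},{t3,t6},{t3,t7},{t3,t5,t7}} {{t2,t4},{t1,t2,t4}}
  U34: {{t3},{t3,t5},{t3,t6},{t3,t7},{t3,t5,t7}} {{t1,t2},{t1,t2,t4}} {{t6,t7}}
  U123: {{t1,t4},{t1,t2,t4}}
  U124: {{t2,t4},{t1,t2,t4}}
  U134: {{t1,t2},{t1,t2,t4}}
  U234: {{t3},{t3,t5},{t3,t6},{t3,t7},{t3,t5,t7}} {{t1,t2,t4}}
  U1234: {{t1,t2,t4}}
C dims 7,10,5,1; δ0: rk 5, SNF 1^5; δ1: rk 4, SNF 1^4; δ2: rk 1, SNF 1^1
Ȟ^0: (7−5)−0=2 ⇒ Z^2
Ȟ^1: (10−4)−5=1 ⇒ Z
Ȟ^2: (5−1)−4=0 ⇒ 0
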